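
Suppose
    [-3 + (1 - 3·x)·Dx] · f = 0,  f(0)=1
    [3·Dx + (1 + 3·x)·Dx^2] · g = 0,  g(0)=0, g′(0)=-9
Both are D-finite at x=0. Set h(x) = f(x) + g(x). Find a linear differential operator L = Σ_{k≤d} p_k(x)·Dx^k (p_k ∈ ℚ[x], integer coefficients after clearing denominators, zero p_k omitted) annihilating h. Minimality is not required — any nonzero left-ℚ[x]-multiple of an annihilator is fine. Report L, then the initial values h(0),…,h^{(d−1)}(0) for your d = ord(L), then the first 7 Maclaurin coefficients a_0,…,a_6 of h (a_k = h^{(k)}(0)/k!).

f: a_k = 1, 3, 9, 27, 81, 243, 729, …
g: a_k = 0, -9, 27/2, -27, 243/4, -729/5, 729/2, …
h₀=f+g: left-lcm gives L₀, ord ≤ 3.
L = (30 + 18·x)·Dx + (4 + 48·x + 36·x^2)·Dx^2 + (-1 - x + 9·x^2 + 9·x^3)·Dx^3  (order 3).
h: a_k = 1, -6, 45/2, 0, 567/4, 486/5, 2187/2, …
ICs: h(0) = 1, h′(0) = -6, h′′(0) = 45.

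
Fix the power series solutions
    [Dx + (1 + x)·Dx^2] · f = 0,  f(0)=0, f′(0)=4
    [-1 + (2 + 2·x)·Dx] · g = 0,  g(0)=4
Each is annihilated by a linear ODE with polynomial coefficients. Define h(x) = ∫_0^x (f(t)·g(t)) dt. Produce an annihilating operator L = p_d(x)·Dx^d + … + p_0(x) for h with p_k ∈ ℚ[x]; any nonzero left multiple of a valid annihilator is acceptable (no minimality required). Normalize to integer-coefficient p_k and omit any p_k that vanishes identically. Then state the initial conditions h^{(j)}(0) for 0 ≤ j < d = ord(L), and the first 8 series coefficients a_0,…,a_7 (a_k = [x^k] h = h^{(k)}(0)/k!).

L = Dx + (4 + 8·x + 4·x^2)·Dx^3  (order 3).
h: a_k = 0, 0, 8, 0, -1/6, 2/15, -71/720, 31/420, …
ICs: h(0) = 0, h′(0) = 0, h′′(0) = 16.

f: a_k = 0, 4, -2, 4/3, -1, 4/5, -2/3, 4/7, …
g: a_k = 4, 2, -1/2, 1/4, -5/32, 7/64, -21/256, 33/512, …
Sym-product of L_f,L_g gives L₀ (≤ ord 2).
h=∫h₀ ⇒ L = L₀·Dx.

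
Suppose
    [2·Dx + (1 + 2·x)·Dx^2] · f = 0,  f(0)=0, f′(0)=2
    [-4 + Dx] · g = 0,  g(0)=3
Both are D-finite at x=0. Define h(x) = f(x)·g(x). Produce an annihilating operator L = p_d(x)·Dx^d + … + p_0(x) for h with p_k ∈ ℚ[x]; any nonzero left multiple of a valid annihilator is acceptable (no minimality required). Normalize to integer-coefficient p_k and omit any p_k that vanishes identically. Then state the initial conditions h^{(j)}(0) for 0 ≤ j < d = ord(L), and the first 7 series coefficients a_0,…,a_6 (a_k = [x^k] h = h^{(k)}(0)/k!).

L = (8 + 32·x) + (-6 - 16·x)·Dx + (1 + 2·x)·Dx^2  (order 2).
h: a_k = 0, 6, 18, 32, 36, 176/5, 64/3, …
ICs: h(0) = 0, h′(0) = 6.

f: a_k = 0, 2, -2, 8/3, -4, 32/5, -32/3, …
g: a_k = 3, 12, 24, 32, 32, 128/5, 256/15, …
L₀ := L_f ⊗_s L_g (sym. prod.), ord ≤ 2.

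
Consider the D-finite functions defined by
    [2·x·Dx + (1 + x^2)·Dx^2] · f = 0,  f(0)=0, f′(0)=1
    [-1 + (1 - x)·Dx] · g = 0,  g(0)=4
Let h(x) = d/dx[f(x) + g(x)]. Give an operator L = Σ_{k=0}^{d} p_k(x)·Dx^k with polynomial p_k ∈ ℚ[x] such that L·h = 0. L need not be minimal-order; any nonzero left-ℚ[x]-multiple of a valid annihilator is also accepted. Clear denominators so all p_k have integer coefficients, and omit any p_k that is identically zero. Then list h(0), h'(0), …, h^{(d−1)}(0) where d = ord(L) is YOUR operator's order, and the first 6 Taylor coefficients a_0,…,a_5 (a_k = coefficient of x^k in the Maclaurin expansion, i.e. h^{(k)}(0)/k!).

L = (2 - 8·x - 6·x^2) + (-4 + 2·x - 4·x^2 - 6·x^3)·Dx + (1 - x^4)·Dx^2  (order 2).
h: a_k = 5, 8, 11, 16, 21, 24, …
ICs: h(0) = 5, h′(0) = 8.

f: a_k = 0, 1, 0, -1/3, 0, 1/5, …
g: a_k = 4, 4, 4, 4, 4, 4, …
Weyl lclm of L_f,L_g ⇒ L₀ (ord ≤ 3).
h=h₀': d/dx-closure on L₀ ⇒ L.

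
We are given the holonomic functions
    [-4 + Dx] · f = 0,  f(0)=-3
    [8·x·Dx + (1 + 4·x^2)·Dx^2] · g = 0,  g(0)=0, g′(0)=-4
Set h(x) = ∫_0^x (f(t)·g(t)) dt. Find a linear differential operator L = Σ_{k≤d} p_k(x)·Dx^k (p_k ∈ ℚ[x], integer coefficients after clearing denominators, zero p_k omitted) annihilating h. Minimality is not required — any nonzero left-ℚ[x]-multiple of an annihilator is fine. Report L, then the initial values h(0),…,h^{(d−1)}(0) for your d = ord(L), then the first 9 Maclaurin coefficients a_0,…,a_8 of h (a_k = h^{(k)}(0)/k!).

L = (16 - 32·x + 64·x^2)·Dx + (-8 + 8·x - 32·x^2)·Dx^2 + (1 + 4·x^2)·Dx^3  (order 3).
h: a_k = 0, 0, 6, 16, 20, 64/5, 32/5, 256/21, 416/35, …
ICs: h(0) = 0, h′(0) = 0, h′′(0) = 12.

f: a_k = -3, -12, -24, -32, -32, -128/5, -256/15, -1024/105, -512/105, …
g: a_k = 0, -4, 0, 16/3, 0, -64/5, 0, 256/7, 0, …
L₀ := L_f ⊗_s L_g (sym. prod.), ord ≤ 2.
h=∫h₀ ⇒ L = L₀·Dx.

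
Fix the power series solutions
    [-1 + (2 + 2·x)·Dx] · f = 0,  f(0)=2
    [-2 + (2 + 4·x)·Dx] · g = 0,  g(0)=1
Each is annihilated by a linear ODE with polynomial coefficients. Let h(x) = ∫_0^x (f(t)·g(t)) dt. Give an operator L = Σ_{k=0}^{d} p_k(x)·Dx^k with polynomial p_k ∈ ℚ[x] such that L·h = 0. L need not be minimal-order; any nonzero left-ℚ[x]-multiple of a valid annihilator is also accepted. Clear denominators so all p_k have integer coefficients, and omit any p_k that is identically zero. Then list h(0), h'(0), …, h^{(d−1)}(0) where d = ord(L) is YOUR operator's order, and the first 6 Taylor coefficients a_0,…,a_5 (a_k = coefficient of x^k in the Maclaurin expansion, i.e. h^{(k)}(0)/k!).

f: a_k = 2, 1, -1/4, 1/8, -5/64, 7/128, …
g: a_k = 1, 1, -1/2, 1/2, -5/8, 7/8, …
h₀=f·g: eliminate ⇒ L₀, order ≤ 1·1.
∫: right-multiply L₀ by Dx.
L = (-3 - 4·x)·Dx + (2 + 6·x + 4·x^2)·Dx^2  (order 2).
h: a_k = 0, 2, 3/2, -1/12, 3/32, -37/320, …
ICs: h(0) = 0, h′(0) = 2.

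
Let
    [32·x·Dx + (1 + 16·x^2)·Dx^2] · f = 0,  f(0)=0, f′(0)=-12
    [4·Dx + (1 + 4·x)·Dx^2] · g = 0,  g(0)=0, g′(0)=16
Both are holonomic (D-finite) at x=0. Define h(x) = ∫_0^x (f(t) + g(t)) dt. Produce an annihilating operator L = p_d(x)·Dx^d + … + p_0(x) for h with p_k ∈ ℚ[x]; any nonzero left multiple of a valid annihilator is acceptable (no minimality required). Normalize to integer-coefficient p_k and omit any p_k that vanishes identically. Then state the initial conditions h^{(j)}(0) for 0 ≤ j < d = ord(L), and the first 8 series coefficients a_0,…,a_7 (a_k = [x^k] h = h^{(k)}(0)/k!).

L = (-32 - 384·x + 1536·x^2 + 2048·x^3)·Dx^2 + (-16 - 64·x + 3072·x^3 + 4096·x^4)·Dx^3 + (-1 + 4·x + 32·x^2 + 128·x^3 + 768·x^4 + 1024·x^5)·Dx^4  (order 4).
h: a_k = 0, 0, 2, -32/3, 112/3, -256/5, 512/15, -8192/21, …
ICs: h(0) = 0, h′(0) = 0, h′′(0) = 4, h′′′(0) = -64.

f: a_k = 0, -12, 0, 64, 0, -3072/5, 0, 49152/7, …
g: a_k = 0, 16, -32, 256/3, -256, 4096/5, -8192/3, 65536/7, …
f+g: L₀ = lclm(L_f,L_g), ord ≤ 2+2.
Integrate: L := L₀·Dx.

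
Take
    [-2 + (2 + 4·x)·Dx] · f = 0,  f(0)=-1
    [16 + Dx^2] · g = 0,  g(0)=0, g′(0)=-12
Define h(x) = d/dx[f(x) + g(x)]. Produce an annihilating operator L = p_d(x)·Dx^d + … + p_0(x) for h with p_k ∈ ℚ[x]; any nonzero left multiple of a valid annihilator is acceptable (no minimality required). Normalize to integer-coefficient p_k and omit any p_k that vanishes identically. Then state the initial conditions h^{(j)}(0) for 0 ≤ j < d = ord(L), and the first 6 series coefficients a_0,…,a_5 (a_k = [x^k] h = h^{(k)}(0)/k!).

f: a_k = -1, -1, 1/2, -1/2, 5/8, -7/8, …
g: a_k = 0, -12, 0, 32, 0, -128/5, …
L₀ := lclm(L_f,L_g); ord L₀ ≤ 1+2.
Derive L from L₀ (diff closure).
L = (-496 - 1024·x - 1024·x^2) + (-304 - 1632·x - 3072·x^2 - 2048·x^3)·Dx + (-31 - 64·x - 64·x^2)·Dx^2 + (-19 - 102·x - 192·x^2 - 128·x^3)·Dx^3  (order 3).
h: a_k = -13, 1, 189/2, 5/2, -1059/8, 63/8, …
ICs: h(0) = -13, h′(0) = 1, h′′(0) = 189.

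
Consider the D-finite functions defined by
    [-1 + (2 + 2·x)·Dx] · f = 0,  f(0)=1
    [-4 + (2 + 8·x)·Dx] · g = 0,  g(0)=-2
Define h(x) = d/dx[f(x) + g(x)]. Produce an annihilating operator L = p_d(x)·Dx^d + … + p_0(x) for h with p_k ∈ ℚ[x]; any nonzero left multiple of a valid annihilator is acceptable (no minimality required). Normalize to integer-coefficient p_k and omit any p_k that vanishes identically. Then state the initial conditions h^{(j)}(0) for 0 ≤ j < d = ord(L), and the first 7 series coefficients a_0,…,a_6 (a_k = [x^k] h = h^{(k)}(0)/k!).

f: a_k = 1, 1/2, -1/8, 1/16, -5/128, 7/256, -21/1024, …
g: a_k = -2, -4, 4, -8, 20, -56, 168, …
f+g: L₀ = lclm(L_f,L_g), ord ≤ 1+1.
Derive L from L₀ (diff closure).
L = -6 + (-15 - 24·x)·Dx + (-2 - 10·x - 8·x^2)·Dx^2  (order 2).
h: a_k = -7/2, 31/4, -381/16, 2555/32, -71645/256, 516033/512, -7569177/2048, …
ICs: h(0) = -7/2, h′(0) = 31/4.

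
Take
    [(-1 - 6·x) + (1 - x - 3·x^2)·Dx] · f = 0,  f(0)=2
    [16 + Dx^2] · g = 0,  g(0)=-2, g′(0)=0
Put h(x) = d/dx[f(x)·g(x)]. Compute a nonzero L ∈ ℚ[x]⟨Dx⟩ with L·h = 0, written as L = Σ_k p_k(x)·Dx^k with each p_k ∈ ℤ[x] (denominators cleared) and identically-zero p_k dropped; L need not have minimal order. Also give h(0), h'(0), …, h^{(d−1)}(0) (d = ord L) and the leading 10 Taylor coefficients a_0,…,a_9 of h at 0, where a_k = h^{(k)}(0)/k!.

L = (-26 - 256·x - 640·x^2 + 768·x^3 + 1152·x^4) + (-7 - 26·x + 144·x^2 + 288·x^3)·Dx + (5 - 13·x - 31·x^2 + 48·x^3 + 72·x^4)·Dx^2  (order 2).
h: a_k = -4, 32, 12, 112/3, 320/3, 6488/15, 42868/45, 871552/315, 237548/35, 50826968/2835, …
ICs: h(0) = -4, h′(0) = 32.

f: a_k = 2, 2, 8, 14, 38, 80, 194, 434, 1016, 2318, …
g: a_k = -2, 0, 16, 0, -64/3, 0, 512/45, 0, -1024/315, 0, …
L₀ := L_f ⊗_s L_g (sym. prod.), ord ≤ 2.
Derive L from L₀ (diff closure).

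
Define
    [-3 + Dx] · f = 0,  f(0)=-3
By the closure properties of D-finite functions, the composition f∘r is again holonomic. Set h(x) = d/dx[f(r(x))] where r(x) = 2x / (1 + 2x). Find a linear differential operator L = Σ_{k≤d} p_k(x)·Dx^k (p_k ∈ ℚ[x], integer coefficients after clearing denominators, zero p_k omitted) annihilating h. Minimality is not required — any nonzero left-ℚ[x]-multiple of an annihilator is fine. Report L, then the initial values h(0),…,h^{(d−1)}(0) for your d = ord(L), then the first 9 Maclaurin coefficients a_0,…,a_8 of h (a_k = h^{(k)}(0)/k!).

f: a_k = -3, -9, -27/2, -27/2, -81/8, -243/40, -243/80, -729/560, -2187/4480, …
Change of var in L_f (x↦r) gives L₀.
Derive L from L₀ (diff closure).
L = (2 - 8·x) + (-1 - 4·x - 4·x^2)·Dx  (order 1).
h: a_k = -18, -36, 108, -72, -252, 4968/5, -9864/5, 77904/35, 23004/35, …
ICs: h(0) = -18.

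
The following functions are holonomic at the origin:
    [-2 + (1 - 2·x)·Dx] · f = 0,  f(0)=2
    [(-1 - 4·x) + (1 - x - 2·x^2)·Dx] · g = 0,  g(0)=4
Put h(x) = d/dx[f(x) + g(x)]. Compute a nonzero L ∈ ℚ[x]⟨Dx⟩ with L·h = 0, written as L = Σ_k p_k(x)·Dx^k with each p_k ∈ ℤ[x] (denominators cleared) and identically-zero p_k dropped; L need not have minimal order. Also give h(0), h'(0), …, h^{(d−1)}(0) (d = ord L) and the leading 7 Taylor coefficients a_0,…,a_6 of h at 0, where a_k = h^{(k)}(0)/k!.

f: a_k = 2, 4, 8, 16, 32, 64, 128, …
g: a_k = 4, 4, 12, 20, 44, 84, 172, …
h₀=f+g: left-lcm gives L₀, ord ≤ 2.
Derive L from L₀ (diff closure).
L = 12 + (3 + 12·x)·Dx + (-1 + x + 2·x^2)·Dx^2  (order 2).
h: a_k = 8, 40, 108, 304, 740, 1800, 4172, …
ICs: h(0) = 8, h′(0) = 40.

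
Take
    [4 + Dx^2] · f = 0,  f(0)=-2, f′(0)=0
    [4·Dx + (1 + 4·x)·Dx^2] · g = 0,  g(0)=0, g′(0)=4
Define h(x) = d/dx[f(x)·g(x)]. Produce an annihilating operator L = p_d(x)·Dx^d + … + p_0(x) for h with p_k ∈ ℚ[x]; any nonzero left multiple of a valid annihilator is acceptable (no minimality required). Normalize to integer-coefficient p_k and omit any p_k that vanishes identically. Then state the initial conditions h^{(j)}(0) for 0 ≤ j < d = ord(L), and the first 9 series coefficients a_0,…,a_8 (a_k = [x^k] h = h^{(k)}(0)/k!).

L = (-832 - 992·x - 5568·x^2 - 12288·x^3 - 2048·x^4 + 24576·x^5 + 16384·x^6) + (-264 - 1568·x - 2560·x^2 + 10240·x^4 + 8192·x^5)·Dx + (-220 - 368·x - 1760·x^2 - 3072·x^3 + 2048·x^4 + 12288·x^5 + 8192·x^6)·Dx^2 + (-66 - 392·x - 640·x^2 + 2560·x^4 + 2048·x^5)·Dx^3 + (-3 - 30·x - 92·x^2 + 640·x^4 + 1536·x^5 + 1024·x^6)·Dx^4  (order 4).
h: a_k = -8, 32, -80, 384, -1648, 6720, -408416/15, 4945408/45, -46457392/105, …
ICs: h(0) = -8, h′(0) = 32, h′′(0) = -160, h′′′(0) = 2304.

f: a_k = -2, 0, 4, 0, -4/3, 0, 8/45, 0, -4/315, …
g: a_k = 0, 4, -8, 64/3, -64, 1024/5, -2048/3, 16384/7, -8192, …
L₀ := L_f ⊗_s L_g (sym. prod.), ord ≤ 4.
Differentiate: ansatz ord ≤ ord L₀ ⇒ L.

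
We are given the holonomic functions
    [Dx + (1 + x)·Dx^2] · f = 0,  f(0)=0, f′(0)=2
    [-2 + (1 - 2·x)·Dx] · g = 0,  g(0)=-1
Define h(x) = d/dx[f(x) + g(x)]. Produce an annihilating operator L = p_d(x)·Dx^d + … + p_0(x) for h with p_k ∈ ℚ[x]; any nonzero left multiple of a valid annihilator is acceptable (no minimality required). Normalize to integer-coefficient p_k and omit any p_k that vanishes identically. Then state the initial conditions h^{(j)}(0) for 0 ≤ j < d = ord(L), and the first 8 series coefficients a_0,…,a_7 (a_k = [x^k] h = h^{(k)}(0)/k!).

L = (-32 - 8·x) + (-22 - 56·x - 16·x^2)·Dx + (5 - 3·x - 12·x^2 - 4·x^3)·Dx^2  (order 2).
h: a_k = 0, -10, -22, -66, -158, -386, -894, -2050, …
ICs: h(0) = 0, h′(0) = -10.

f: a_k = 0, 2, -1, 2/3, -1/2, 2/5, -1/3, 2/7, …
g: a_k = -1, -2, -4, -8, -16, -32, -64, -128, …
Weyl lclm of L_f,L_g ⇒ L₀ (ord ≤ 3).
Derive L from L₀ (diff closure).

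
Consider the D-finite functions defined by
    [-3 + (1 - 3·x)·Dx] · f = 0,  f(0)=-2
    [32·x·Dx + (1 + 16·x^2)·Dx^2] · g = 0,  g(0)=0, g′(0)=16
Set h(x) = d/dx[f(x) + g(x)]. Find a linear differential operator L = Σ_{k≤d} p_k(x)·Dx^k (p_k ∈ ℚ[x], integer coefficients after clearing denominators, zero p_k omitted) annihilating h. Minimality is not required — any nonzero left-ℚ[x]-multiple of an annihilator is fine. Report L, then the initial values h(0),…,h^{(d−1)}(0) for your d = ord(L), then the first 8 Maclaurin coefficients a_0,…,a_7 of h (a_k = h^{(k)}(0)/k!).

f: a_k = -2, -6, -18, -54, -162, -486, -1458, -4374, …
g: a_k = 0, 16, 0, -256/3, 0, 4096/5, 0, -65536/7, …
Weyl lclm of L_f,L_g ⇒ L₀ (ord ≤ 3).
Differentiate: ansatz ord ≤ ord L₀ ⇒ L.
L = (-96 + 1152·x + 4608·x^2) + (43 - 96·x + 240·x^2 + 4608·x^3)·Dx + (-3 - 7·x - 112·x^3 + 768·x^4)·Dx^2  (order 2).
h: a_k = 10, -36, -418, -648, 1666, -8748, -96154, -104976, …
ICs: h(0) = 10, h′(0) = -36.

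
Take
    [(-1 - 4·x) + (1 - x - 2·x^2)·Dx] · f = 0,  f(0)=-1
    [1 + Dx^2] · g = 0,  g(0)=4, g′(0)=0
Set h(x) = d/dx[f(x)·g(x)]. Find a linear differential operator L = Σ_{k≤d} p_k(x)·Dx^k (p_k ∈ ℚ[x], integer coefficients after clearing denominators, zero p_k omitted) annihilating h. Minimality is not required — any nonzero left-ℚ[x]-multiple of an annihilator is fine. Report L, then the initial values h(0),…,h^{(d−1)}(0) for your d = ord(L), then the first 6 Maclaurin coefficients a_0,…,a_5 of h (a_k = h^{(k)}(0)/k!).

L = (31 - 2·x - 3·x^2 + 4·x^3 + 4·x^4) + (10 + 42·x + 12·x^2 + 16·x^3)·Dx + (-3 + 2·x + 5·x^2 + 4·x^3 + 4·x^4)·Dx^2  (order 2).
h: a_k = -4, -20, -54, -458/3, -2225/6, -27089/30, …
ICs: h(0) = -4, h′(0) = -20.

f: a_k = -1, -1, -3, -5, -11, -21, …
g: a_k = 4, 0, -2, 0, 1/6, 0, …
h₀=f·g: eliminate ⇒ L₀, order ≤ 1·2.
Derive L from L₀ (diff closure).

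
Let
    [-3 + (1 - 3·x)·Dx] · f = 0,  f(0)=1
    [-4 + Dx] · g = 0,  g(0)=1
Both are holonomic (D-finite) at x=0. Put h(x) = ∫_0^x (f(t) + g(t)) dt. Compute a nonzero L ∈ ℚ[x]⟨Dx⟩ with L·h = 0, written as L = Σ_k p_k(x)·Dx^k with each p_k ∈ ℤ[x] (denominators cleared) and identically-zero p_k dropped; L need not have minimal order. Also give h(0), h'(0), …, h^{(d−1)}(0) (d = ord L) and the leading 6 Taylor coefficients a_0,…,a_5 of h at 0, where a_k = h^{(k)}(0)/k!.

f: a_k = 1, 3, 9, 27, 81, 243, …
g: a_k = 1, 4, 8, 32/3, 32/3, 128/15, …
L₀ := lclm(L_f,L_g); ord L₀ ≤ 1+1.
∫: right-multiply L₀ by Dx.
L = (-24 - 144·x)·Dx + (2 + 96·x - 144·x^2)·Dx^2 + (1 - 15·x + 36·x^2)·Dx^3  (order 3).
h: a_k = 0, 2, 7/2, 17/3, 113/12, 55/3, …
ICs: h(0) = 0, h′(0) = 2, h′′(0) = 7.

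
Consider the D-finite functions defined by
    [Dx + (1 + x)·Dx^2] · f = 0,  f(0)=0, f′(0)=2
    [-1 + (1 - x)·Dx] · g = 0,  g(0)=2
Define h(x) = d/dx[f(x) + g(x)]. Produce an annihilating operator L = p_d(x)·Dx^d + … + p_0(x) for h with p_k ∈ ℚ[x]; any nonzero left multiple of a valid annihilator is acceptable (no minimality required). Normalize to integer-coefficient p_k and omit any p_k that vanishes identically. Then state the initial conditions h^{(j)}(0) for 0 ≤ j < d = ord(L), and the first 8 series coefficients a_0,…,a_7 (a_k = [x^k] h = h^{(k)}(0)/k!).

L = (-10 - 2·x) + (-4 - 16·x - 4·x^2)·Dx + (3 + x - 3·x^2 - x^3)·Dx^2  (order 2).
h: a_k = 4, 2, 8, 6, 12, 10, 16, 14, …
ICs: h(0) = 4, h′(0) = 2.

f: a_k = 0, 2, -1, 2/3, -1/2, 2/5, -1/3, 2/7, …
g: a_k = 2, 2, 2, 2, 2, 2, 2, 2, …
Sum ⇒ L₀ = lclm(L_f,L_g) in ℚ(x)⟨Dx⟩.
Derive L from L₀ (diff closure).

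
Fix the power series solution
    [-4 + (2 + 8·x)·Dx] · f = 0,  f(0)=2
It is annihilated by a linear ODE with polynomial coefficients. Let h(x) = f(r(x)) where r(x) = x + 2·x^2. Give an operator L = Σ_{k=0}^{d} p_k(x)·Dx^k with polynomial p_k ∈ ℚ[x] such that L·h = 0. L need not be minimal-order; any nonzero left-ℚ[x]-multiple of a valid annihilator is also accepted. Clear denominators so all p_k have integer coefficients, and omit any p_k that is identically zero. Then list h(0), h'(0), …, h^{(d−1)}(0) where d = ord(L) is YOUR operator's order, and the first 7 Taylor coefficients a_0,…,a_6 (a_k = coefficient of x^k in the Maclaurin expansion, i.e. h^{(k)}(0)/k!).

L = (-2 - 8·x) + (1 + 4·x + 8·x^2)·Dx  (order 1).
h: a_k = 2, 4, 4, -8, 12, -8, -24, …
ICs: h(0) = 2.

f: a_k = 2, 4, -4, 8, -20, 56, -168, …
f∘r: x↦r, Dx↦Dx/r' in L_f ⇒ L₀.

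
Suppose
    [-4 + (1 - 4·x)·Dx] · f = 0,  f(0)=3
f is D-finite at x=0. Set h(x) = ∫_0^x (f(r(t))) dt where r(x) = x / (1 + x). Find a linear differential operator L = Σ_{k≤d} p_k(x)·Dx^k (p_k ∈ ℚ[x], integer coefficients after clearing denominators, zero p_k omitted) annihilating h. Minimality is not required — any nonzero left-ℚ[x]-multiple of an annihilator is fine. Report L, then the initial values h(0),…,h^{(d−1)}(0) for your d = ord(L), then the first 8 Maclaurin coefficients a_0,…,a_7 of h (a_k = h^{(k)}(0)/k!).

f: a_k = 3, 12, 48, 192, 768, 3072, 12288, 49152, …
h₀=f(r): pull back L_f along r ⇒ L₀.
∫: right-multiply L₀ by Dx.
L = 4·Dx + (-1 + 2·x + 3·x^2)·Dx^2  (order 2).
h: a_k = 0, 3, 6, 12, 27, 324/5, 162, 2916/7, …
ICs: h(0) = 0, h′(0) = 3.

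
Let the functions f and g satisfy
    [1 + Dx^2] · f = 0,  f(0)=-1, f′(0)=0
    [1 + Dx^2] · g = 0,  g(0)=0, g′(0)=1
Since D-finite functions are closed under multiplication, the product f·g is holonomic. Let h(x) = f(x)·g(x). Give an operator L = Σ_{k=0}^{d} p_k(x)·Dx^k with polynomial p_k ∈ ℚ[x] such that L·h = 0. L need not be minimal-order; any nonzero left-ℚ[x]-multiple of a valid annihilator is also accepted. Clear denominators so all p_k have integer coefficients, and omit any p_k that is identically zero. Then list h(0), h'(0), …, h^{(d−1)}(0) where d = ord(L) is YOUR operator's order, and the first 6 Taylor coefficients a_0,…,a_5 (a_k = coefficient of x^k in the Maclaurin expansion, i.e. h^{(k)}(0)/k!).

f: a_k = -1, 0, 1/2, 0, -1/24, 0, …
g: a_k = 0, 1, 0, -1/6, 0, 1/120, …
h₀=f·g: eliminate ⇒ L₀, order ≤ 2·2.
L = 4·Dx + Dx^3  (order 3).
h: a_k = 0, -1, 0, 2/3, 0, -2/15, …
ICs: h(0) = 0, h′(0) = -1, h′′(0) = 0.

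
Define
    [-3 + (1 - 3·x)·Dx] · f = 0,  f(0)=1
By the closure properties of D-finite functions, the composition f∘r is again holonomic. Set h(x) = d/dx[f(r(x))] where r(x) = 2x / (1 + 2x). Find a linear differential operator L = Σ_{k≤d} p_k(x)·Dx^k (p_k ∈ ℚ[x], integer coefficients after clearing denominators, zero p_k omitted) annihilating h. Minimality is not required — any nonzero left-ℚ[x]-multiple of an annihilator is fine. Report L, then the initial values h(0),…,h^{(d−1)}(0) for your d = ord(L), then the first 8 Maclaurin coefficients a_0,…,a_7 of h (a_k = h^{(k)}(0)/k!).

f: a_k = 1, 3, 9, 27, 81, 243, 729, 2187, …
Substitute x→r, Dx→(1/r')Dx; clear ⇒ L₀.
Derive L from L₀ (diff closure).
L = 8 + (-1 + 4·x)·Dx  (order 1).
h: a_k = 6, 48, 288, 1536, 7680, 36864, 172032, 786432, …
ICs: h(0) = 6.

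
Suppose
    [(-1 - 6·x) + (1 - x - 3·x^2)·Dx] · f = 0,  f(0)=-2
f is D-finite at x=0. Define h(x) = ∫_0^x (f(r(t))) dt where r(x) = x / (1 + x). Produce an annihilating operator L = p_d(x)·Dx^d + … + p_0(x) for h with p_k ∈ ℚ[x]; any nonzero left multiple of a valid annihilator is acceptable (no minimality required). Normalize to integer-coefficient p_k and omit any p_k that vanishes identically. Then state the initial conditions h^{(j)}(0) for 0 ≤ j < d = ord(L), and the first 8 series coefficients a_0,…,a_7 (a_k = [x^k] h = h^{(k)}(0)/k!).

L = (1 + 7·x)·Dx + (-1 - 2·x + 2·x^2 + 3·x^3)·Dx^2  (order 2).
h: a_k = 0, -2, -1, -2, 0, -18/5, 3, -72/7, …
ICs: h(0) = 0, h′(0) = -2.

f: a_k = -2, -2, -8, -14, -38, -80, -194, -434, …
L₀ from L_f via x↦r, Dx↦r'^{-1}Dx.
Integrate: L := L₀·Dx.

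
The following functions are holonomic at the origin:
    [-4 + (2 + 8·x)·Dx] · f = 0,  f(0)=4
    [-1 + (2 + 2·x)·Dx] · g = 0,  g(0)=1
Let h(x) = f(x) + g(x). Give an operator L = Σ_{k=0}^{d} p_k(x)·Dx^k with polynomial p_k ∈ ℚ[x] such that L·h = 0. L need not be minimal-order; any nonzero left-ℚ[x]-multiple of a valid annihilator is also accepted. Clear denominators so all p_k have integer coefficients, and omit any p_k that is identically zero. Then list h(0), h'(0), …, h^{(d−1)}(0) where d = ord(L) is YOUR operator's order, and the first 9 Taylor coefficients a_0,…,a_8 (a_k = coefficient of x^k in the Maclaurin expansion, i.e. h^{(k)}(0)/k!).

L = -2 + (5 + 8·x)·Dx + (2 + 10·x + 8·x^2)·Dx^2  (order 2).
h: a_k = 5, 17/2, -65/8, 257/16, -5125/128, 28679/256, -344085/1024, 2162721/2048, -112460205/32768, …
ICs: h(0) = 5, h′(0) = 17/2.

f: a_k = 4, 8, -8, 16, -40, 112, -336, 1056, -3432, …
g: a_k = 1, 1/2, -1/8, 1/16, -5/128, 7/256, -21/1024, 33/2048, -429/32768, …
L₀ := lclm(L_f,L_g); ord L₀ ≤ 1+1.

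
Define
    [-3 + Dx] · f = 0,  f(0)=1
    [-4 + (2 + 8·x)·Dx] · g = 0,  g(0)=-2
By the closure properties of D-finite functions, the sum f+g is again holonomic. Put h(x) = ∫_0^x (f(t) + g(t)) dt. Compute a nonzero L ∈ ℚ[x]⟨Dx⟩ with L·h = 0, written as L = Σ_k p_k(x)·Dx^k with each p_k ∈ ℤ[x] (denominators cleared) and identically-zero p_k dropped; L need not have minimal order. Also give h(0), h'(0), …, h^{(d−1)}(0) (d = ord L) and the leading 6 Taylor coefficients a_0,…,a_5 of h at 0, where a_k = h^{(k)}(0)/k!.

f: a_k = 1, 3, 9/2, 9/2, 27/8, 81/40, …
g: a_k = -2, -4, 4, -8, 20, -56, …
f+g: L₀ = lclm(L_f,L_g), ord ≤ 1+1.
h=∫₀ˣh₀: take L = L₀·Dx.
L = (30 + 72·x)·Dx + (-13 - 72·x - 144·x^2)·Dx^2 + (1 + 16·x + 48·x^2)·Dx^3  (order 3).
h: a_k = 0, -1, -1/2, 17/6, -7/8, 187/40, …
ICs: h(0) = 0, h′(0) = -1, h′′(0) = -1.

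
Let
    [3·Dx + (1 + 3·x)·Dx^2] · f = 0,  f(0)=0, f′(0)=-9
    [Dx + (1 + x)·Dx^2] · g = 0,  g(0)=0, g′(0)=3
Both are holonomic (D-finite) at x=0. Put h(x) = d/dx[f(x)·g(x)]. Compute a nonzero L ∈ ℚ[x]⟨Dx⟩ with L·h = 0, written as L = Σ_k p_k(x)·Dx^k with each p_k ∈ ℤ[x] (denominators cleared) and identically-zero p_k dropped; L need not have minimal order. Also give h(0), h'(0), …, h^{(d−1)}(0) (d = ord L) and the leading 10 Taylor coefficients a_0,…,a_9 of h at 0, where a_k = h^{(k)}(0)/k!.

L = (30 + 72·x + 54·x^2) + (76 + 354·x + 540·x^2 + 270·x^3)·Dx + (29 + 200·x + 486·x^2 + 504·x^3 + 189·x^4)·Dx^2 + (2 + 19·x + 68·x^2 + 114·x^3 + 90·x^4 + 27·x^5)·Dx^3  (order 3).
h: a_k = 0, -54, 162, -441, 1215, -34263/10, 49203/5, -400599/14, 5871609/70, -34610397/140, …
ICs: h(0) = 0, h′(0) = -54, h′′(0) = 324.

f: a_k = 0, -9, 27/2, -27, 243/4, -729/5, 729/2, -6561/7, 19683/8, -6561, …
g: a_k = 0, 3, -3/2, 1, -3/4, 3/5, -1/2, 3/7, -3/8, 1/3, …
L₀ := L_f ⊗_s L_g (sym. prod.), ord ≤ 4.
Derive L from L₀ (diff closure).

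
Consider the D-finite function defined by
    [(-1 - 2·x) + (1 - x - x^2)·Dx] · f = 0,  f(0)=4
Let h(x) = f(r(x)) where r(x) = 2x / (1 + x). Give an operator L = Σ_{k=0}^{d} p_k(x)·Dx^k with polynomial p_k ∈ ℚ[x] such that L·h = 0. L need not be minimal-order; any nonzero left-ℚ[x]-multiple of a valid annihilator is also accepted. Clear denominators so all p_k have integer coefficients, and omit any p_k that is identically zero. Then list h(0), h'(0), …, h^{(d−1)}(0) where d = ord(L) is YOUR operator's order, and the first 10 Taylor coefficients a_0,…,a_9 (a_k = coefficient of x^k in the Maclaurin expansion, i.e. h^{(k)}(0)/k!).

L = (2 + 10·x) + (-1 - x + 5·x^2 + 5·x^3)·Dx  (order 1).
h: a_k = 4, 8, 24, 40, 120, 200, 600, 1000, 3000, 5000, …
ICs: h(0) = 4.

f: a_k = 4, 4, 8, 12, 20, 32, 52, 84, 136, 220, …
L₀ from L_f via x↦r, Dx↦r'^{-1}Dx.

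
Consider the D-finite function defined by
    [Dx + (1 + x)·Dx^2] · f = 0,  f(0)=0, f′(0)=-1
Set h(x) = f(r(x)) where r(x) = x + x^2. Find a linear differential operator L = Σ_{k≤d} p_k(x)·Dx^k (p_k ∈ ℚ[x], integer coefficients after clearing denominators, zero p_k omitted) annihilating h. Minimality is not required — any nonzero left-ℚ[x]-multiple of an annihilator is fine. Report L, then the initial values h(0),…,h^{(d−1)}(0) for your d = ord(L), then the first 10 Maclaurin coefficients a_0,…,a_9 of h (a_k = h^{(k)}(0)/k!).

f: a_k = 0, -1, 1/2, -1/3, 1/4, -1/5, 1/6, -1/7, 1/8, -1/9, …
Substitute x→r, Dx→(1/r')Dx; clear ⇒ L₀.
L = (-1 + 2·x + 2·x^2)·Dx + (1 + 3·x + 3·x^2 + 2·x^3)·Dx^2  (order 2).
h: a_k = 0, -1, -1/2, 2/3, -1/4, -1/5, 1/3, -1/7, -1/8, 2/9, …
ICs: h(0) = 0, h′(0) = -1.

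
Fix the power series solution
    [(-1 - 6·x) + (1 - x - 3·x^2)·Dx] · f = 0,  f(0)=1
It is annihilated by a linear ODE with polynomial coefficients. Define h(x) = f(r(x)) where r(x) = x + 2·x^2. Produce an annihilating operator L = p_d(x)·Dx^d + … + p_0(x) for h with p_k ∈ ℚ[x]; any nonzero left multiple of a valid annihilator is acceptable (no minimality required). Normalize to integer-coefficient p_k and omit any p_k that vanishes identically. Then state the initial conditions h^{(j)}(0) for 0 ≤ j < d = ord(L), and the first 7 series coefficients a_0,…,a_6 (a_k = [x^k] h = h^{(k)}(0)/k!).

f: a_k = 1, 1, 4, 7, 19, 40, 97, …
h₀=f(r): pull back L_f along r ⇒ L₀.
L = (1 + 10·x + 36·x^2 + 48·x^3) + (-1 + x + 5·x^2 + 12·x^3 + 12·x^4)·Dx  (order 1).
h: a_k = 1, 1, 6, 23, 77, 276, 1009, …
ICs: h(0) = 1.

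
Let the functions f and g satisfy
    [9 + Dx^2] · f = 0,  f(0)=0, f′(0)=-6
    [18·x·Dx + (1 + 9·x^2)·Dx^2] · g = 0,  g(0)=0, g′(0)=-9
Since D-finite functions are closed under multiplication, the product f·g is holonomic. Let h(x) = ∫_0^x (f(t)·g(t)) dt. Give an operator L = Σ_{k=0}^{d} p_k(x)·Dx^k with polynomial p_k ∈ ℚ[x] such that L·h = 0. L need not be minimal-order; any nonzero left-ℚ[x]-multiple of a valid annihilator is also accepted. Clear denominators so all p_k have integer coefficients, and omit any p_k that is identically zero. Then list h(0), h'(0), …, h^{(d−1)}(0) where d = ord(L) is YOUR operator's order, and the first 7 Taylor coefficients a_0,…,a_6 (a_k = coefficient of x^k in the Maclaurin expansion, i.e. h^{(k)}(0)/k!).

L = (810 + 18954·x^2 + 72171·x^4 + 236196·x^6 + 531441·x^8)·Dx + (972·x + 14580·x^3 + 78732·x^5 + 236196·x^7)·Dx^2 + (108 + 2592·x^2 + 13122·x^4 + 52488·x^6 + 118098·x^8)·Dx^3 + (108·x + 1620·x^3 + 8748·x^5 + 26244·x^7)·Dx^4 + (2 + 54·x^2 + 567·x^4 + 2916·x^6 + 6561·x^8)·Dx^5  (order 5).
h: a_k = 0, 0, 0, 18, 0, -243/5, 0, …
ICs: h(0) = 0, h′(0) = 0, h′′(0) = 0, h′′′(0) = 108, h′′′′(0) = 0.

f: a_k = 0, -6, 0, 9, 0, -81/20, 0, …
g: a_k = 0, -9, 0, 27, 0, -729/5, 0, …
h₀=f·g: eliminate ⇒ L₀, order ≤ 2·2.
Integrate: L := L₀·Dx.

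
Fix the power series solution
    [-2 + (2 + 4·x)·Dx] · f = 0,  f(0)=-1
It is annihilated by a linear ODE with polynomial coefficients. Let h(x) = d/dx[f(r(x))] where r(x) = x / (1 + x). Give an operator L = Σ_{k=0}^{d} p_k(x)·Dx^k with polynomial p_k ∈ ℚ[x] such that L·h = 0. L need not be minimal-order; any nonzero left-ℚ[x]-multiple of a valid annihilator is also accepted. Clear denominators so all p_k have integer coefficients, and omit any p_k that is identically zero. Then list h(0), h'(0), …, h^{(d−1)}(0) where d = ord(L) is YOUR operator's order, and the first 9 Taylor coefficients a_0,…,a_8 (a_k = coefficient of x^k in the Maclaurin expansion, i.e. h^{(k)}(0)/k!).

L = (-3 - 6·x) + (-1 - 4·x - 3·x^2)·Dx  (order 1).
h: a_k = -1, 3, -15/2, 37/2, -375/8, 981/8, -5271/16, 14445/16, -321291/128, …
ICs: h(0) = -1.

f: a_k = -1, -1, 1/2, -1/2, 5/8, -7/8, 21/16, -33/16, 429/128, …
Change of var in L_f (x↦r) gives L₀.
Differentiate: ansatz ord ≤ ord L₀ ⇒ L.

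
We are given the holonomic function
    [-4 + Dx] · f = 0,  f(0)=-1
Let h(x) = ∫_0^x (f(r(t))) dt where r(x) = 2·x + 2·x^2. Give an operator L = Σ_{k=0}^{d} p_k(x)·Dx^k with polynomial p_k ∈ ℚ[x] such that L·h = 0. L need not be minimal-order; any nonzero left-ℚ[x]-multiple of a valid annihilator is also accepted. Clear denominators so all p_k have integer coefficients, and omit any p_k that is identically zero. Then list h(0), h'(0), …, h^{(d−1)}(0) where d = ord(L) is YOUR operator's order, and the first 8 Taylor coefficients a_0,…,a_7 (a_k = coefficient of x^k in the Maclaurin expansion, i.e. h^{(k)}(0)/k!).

f: a_k = -1, -4, -8, -32/3, -32/3, -128/15, -256/45, -1024/315, …
L₀ from L_f via x↦r, Dx↦r'^{-1}Dx.
Integrate: L := L₀·Dx.
L = (-8 - 16·x)·Dx + Dx^2  (order 2).
h: a_k = 0, -1, -4, -40/3, -112/3, -1376/15, -9088/45, -127744/315, …
ICs: h(0) = 0, h′(0) = -1.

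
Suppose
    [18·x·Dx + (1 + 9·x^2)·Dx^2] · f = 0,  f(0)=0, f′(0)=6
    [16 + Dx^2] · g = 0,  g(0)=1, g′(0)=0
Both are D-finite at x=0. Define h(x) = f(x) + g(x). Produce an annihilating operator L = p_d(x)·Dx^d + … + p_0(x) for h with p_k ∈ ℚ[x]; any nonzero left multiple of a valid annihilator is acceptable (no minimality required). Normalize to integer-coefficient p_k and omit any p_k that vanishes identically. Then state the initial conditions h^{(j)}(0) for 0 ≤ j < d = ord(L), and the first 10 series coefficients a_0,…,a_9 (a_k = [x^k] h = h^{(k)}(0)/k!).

f: a_k = 0, 6, 0, -18, 0, 486/5, 0, -4374/7, 0, 4374, …
g: a_k = 1, 0, -8, 0, 32/3, 0, -256/45, 0, 512/315, 0, …
Sum ⇒ L₀ = lclm(L_f,L_g) in ℚ(x)⟨Dx⟩.
L = (-13248·x + 181440·x^3 + 186624·x^5)·Dx + (-16 + 6048·x^2 + 66096·x^4 + 93312·x^6)·Dx^2 + (-828·x + 11340·x^3 + 11664·x^5)·Dx^3 + (-1 + 378·x^2 + 4131·x^4 + 5832·x^6)·Dx^4  (order 4).
h: a_k = 1, 6, -8, -18, 32/3, 486/5, -256/45, -4374/7, 512/315, 4374, …
ICs: h(0) = 1, h′(0) = 6, h′′(0) = -16, h′′′(0) = -108.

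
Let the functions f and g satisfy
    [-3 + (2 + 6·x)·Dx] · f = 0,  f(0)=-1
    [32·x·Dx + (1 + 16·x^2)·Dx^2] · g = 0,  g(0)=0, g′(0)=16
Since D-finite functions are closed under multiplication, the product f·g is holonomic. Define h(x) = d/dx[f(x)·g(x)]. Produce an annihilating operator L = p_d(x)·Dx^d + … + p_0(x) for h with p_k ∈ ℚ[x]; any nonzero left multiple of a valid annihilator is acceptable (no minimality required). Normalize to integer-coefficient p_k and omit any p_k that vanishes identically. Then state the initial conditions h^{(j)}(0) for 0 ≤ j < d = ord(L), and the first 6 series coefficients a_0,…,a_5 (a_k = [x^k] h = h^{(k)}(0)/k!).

f: a_k = -1, -3/2, 9/8, -27/16, 405/128, -1701/256, …
g: a_k = 0, 16, 0, -256/3, 0, 4096/5, …
f·g: L₀ = L_f ⊗_s L_g, ord ≤ 1·2.
h₀' ⇒ L via d/dx closure of L₀.
L = (303 + 5760·x - 7200·x^2 - 55296·x^3 - 20736·x^4) + (364 + 3780·x + 4992·x^2 - 64512·x^3 - 193536·x^4 - 82944·x^5)·Dx + (36 - 40·x - 828·x^2 - 4096·x^3 - 24192·x^4 - 55296·x^5 - 27648·x^6)·Dx^2  (order 2).
h: a_k = -16, -48, 310, 404, -34583/8, -285867/40, …
ICs: h(0) = -16, h′(0) = -48.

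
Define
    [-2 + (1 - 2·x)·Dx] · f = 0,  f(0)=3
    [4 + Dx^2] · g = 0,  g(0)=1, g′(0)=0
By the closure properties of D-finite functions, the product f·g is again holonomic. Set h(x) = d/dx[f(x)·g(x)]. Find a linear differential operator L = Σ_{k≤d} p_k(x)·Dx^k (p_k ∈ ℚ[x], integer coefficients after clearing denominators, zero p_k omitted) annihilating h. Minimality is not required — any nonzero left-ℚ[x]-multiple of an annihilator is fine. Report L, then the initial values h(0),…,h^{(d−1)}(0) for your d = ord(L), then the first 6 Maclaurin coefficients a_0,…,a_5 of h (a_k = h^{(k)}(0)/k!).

L = (-4 - 16·x + 16·x^2) + (-4 + 8·x)·Dx + (1 - 4·x + 4·x^2)·Dx^2  (order 2).
h: a_k = 6, 12, 36, 104, 260, 3112/5, …
ICs: h(0) = 6, h′(0) = 12.

f: a_k = 3, 6, 12, 24, 48, 96, …
g: a_k = 1, 0, -2, 0, 2/3, 0, …
f·g: L₀ = L_f ⊗_s L_g, ord ≤ 1·2.
Derive L from L₀ (diff closure).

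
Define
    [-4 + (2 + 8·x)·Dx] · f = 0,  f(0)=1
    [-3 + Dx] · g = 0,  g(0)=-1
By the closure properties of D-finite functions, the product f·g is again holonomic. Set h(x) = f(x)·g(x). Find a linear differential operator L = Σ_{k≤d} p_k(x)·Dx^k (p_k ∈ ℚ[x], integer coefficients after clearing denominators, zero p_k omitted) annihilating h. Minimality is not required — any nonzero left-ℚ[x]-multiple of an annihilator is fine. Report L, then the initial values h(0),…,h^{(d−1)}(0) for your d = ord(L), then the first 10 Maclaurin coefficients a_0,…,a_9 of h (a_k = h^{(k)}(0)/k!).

f: a_k = 1, 2, -2, 4, -10, 28, -84, 264, -858, 2860, …
g: a_k = -1, -3, -9/2, -9/2, -27/8, -81/40, -81/80, -243/560, -729/4480, -243/4480, …
h₀=f·g: eliminate ⇒ L₀, order ≤ 1·1.
L = (-5 - 12·x) + (1 + 4·x)·Dx  (order 1).
h: a_k = -1, -5, -17/2, -23/2, -43/8, -631/40, 459/16, -58749/560, 1544007/4480, -5258677/4480, …
ICs: h(0) = -1.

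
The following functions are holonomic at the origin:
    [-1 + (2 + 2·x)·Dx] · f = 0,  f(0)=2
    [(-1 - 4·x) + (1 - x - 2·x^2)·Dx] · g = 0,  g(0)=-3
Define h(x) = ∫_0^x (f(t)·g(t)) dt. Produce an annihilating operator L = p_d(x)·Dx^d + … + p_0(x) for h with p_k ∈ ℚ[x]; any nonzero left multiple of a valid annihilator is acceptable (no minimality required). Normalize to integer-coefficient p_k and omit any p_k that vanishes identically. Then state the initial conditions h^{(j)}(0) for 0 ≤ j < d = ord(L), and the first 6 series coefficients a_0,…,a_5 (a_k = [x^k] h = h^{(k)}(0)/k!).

f: a_k = 2, 1, -1/4, 1/8, -5/64, 7/128, …
g: a_k = -3, -3, -9, -15, -33, -63, …
f·g: L₀ = L_f ⊗_s L_g, ord ≤ 1·1.
h=∫h₀ ⇒ L = L₀·Dx.
L = (3 + 6·x)·Dx + (-2 + 2·x + 4·x^2)·Dx^2  (order 2).
h: a_k = 0, -6, -9/2, -27/4, -309/32, -5049/320, …
ICs: h(0) = 0, h′(0) = -6.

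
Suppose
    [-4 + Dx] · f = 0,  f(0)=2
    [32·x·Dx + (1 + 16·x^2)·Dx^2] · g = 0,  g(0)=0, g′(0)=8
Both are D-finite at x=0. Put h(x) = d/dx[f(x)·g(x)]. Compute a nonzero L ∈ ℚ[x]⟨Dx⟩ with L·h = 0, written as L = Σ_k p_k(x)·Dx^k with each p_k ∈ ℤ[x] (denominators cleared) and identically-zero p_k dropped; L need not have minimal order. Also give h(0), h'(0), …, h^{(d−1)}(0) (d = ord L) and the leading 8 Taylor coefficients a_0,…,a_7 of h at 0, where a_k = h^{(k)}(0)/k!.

L = (16 + 320·x - 768·x^2 + 1024·x^3) + (-96·x + 256·x^2 - 512·x^3)·Dx + (-1 + 4·x - 16·x^2 + 64·x^3)·Dx^2  (order 2).
h: a_k = 16, 128, 128, -2048/3, 1536, 45056/3, -126976/5, -14811136/63, …
ICs: h(0) = 16, h′(0) = 128.

f: a_k = 2, 8, 16, 64/3, 64/3, 256/15, 512/45, 2048/315, …
g: a_k = 0, 8, 0, -128/3, 0, 2048/5, 0, -32768/7, …
h₀=f·g: eliminate ⇒ L₀, order ≤ 1·2.
h=h₀': d/dx-closure on L₀ ⇒ L.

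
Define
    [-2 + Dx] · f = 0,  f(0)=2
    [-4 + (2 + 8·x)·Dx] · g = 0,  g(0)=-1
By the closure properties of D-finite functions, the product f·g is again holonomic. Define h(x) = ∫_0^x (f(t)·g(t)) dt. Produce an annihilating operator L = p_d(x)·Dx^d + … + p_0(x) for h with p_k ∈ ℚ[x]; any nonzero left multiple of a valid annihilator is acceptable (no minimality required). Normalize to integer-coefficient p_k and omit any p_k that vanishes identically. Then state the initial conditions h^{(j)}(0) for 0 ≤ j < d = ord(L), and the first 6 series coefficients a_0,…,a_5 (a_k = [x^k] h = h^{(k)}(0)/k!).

L = (-4 - 8·x)·Dx + (1 + 4·x)·Dx^2  (order 2).
h: a_k = 0, -2, -4, -8/3, -8/3, 16/15, …
ICs: h(0) = 0, h′(0) = -2.

f: a_k = 2, 4, 4, 8/3, 4/3, 8/15, …
g: a_k = -1, -2, 2, -4, 10, -28, …
L₀ := L_f ⊗_s L_g (sym. prod.), ord ≤ 1.
∫: right-multiply L₀ by Dx.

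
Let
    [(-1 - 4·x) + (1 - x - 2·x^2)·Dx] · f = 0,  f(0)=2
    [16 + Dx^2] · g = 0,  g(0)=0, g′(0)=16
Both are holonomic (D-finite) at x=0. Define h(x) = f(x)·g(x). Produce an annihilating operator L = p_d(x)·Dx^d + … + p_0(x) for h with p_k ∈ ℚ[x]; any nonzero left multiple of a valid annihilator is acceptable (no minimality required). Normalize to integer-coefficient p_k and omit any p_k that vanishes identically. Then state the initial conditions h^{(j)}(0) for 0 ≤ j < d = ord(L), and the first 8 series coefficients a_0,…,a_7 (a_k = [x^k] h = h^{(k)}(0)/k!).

f: a_k = 2, 2, 6, 10, 22, 42, 86, 170, …
g: a_k = 0, 16, 0, -128/3, 0, 512/15, 0, -4096/315, …
Product ⇒ symmetric product L₀, ord ≤ 2.
L = (-12 + 16·x + 32·x^2) + (2 + 8·x)·Dx + (-1 + x + 2·x^2)·Dx^2  (order 2).
h: a_k = 0, 32, 32, 32/3, 224/3, 2464/15, 1568/5, 38816/63, …
ICs: h(0) = 0, h′(0) = 32.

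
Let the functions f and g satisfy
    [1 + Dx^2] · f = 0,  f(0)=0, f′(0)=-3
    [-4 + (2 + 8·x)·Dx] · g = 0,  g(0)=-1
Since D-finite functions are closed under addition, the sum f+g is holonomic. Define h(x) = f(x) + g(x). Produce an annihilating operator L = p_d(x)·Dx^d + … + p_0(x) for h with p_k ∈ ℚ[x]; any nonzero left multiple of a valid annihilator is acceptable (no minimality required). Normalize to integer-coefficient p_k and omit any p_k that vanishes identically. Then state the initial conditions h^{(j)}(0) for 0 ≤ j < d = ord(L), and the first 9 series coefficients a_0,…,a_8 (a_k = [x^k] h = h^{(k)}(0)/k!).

f: a_k = 0, -3, 0, 1/2, 0, -1/40, 0, 1/1680, 0, …
g: a_k = -1, -2, 2, -4, 10, -28, 84, -264, 858, …
f+g: L₀ = lclm(L_f,L_g), ord ≤ 2+1.
L = (-26 - 16·x - 32·x^2) + (-3 - 4·x + 48·x^2 + 64·x^3)·Dx + (-26 - 16·x - 32·x^2)·Dx^2 + (-3 - 4·x + 48·x^2 + 64·x^3)·Dx^3  (order 3).
h: a_k = -1, -5, 2, -7/2, 10, -1121/40, 84, -443519/1680, 858, …
ICs: h(0) = -1, h′(0) = -5, h′′(0) = 4.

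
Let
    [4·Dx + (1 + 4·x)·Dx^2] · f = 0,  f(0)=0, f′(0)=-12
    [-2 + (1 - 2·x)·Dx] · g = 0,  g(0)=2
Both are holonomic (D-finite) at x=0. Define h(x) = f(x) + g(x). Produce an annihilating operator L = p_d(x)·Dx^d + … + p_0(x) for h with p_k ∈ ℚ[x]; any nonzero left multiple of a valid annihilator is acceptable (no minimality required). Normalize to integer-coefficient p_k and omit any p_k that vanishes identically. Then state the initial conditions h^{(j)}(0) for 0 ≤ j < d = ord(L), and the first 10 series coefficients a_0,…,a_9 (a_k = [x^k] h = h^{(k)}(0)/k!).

f: a_k = 0, -12, 24, -64, 192, -3072/5, 2048, -49152/7, 24576, -262144/3, …
g: a_k = 2, 4, 8, 16, 32, 64, 128, 256, 512, 1024, …
Weyl lclm of L_f,L_g ⇒ L₀ (ord ≤ 3).
L = (-28 - 16·x)·Dx + (1 - 40·x - 32·x^2)·Dx^2 + (1 + 3·x - 6·x^2 - 8·x^3)·Dx^3  (order 3).
h: a_k = 2, -8, 32, -48, 224, -2752/5, 2176, -47360/7, 25088, -259072/3, …
ICs: h(0) = 2, h′(0) = -8, h′′(0) = 64.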